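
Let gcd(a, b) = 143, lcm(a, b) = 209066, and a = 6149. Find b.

Using ab = gcd(a,b)·lcm(a,b) = 143·209066 = 29896438, we get b = 29896438/6149 = 4862.

4862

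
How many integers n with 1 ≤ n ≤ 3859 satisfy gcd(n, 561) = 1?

2201

Prime factors of 561: 3, 11, 17. Count integers ≤ 3859 divisible by none of them.
By inclusion–exclusion: 3859 − ⌊3859/3⌋ − ⌊3859/11⌋ − ⌊3859/17⌋ + ⌊3859/33⌋ + ⌊3859/51⌋ + ⌊3859/187⌋ − ⌊3859/561⌋ = 2201.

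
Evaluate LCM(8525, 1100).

34100

8525 = 5² · 11 · 31; 1100 = 2² · 5² · 11
max exponents: 2² · 5² · 11 · 31 = 34100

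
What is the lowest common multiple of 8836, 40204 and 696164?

621674452

8836 = 2² · 47²; 40204 = 2² · 19 · 23²; 696164 = 2² · 7 · 23² · 47
lcm takes max exponent of each prime: 2² · 7 · 19 · 23² · 47² = 621674452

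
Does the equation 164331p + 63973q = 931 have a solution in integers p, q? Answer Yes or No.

Yes

gcd(164331, 63973): 164331 = 2·63973 + 36385; 63973 = 1·36385 + 27588; 36385 = 1·27588 + 8797; 27588 = 3·8797 + 1197; 8797 = 7·1197 + 418; 1197 = 2·418 + 361; 418 = 1·361 + 57; 361 = 6·57 + 19; 57 = 3·19 + 0 → 19
19 divides 931, so a solution exists.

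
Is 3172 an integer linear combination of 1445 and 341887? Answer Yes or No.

By Bézout, 1445x − 341887y = 3172 has integer solutions iff gcd(1445, 341887) | 3172.
Euclid: 341887 = 236·1445 + 867; 1445 = 1·867 + 578; 867 = 1·578 + 289; 578 = 2·289 + 0. gcd = 289; 3172 mod 289 = 282. No.

No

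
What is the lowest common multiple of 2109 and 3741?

gcd first: 3741 = 1·2109 + 1632; 2109 = 1·1632 + 477; 1632 = 3·477 + 201; 477 = 2·201 + 75; 201 = 2·75 + 51; 75 = 1·51 + 24; 51 = 2·24 + 3; 24 = 8·3 + 0 → gcd = 3
lcm = 2109·3741/gcd = 7889769/3 = 2629923

2629923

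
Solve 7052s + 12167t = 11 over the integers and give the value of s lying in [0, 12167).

Reduce mod 12167: 7052s ≡ 11 (mod 12167). With g = gcd(7052, 12167) = 1 dividing 11, divide through: 7052s ≡ 11 (mod 12167).
Since gcd(7052, 12167) = 1, s ≡ 11·(7052)⁻¹ ≡ 8059 (mod 12167). Smallest non-negative: 8059.

8059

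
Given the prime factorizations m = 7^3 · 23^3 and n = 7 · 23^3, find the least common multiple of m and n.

4173281

max exponent per prime: 7^3 · 23^3 = 4173281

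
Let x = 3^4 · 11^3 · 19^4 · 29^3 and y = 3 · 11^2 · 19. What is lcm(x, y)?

342666360465759

max exponent per prime: 3^4 · 11^3 · 19^4 · 29^3 = 342666360465759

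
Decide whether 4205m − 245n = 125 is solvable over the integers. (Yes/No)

gcd(4205, 245): 4205 = 17·245 + 40; 245 = 6·40 + 5; 40 = 8·5 + 0 → 5
5 divides 125, so a solution exists.

Yes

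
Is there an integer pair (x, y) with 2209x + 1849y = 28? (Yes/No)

gcd(2209, 1849): 2209 = 1·1849 + 360; 1849 = 5·360 + 49; 360 = 7·49 + 17; 49 = 2·17 + 15; 17 = 1·15 + 2; 15 = 7·2 + 1; 2 = 2·1 + 0 → 1
1 divides 28, so a solution exists.

Yes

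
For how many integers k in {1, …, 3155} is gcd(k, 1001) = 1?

2270

Prime factors of 1001: 7, 11, 13. Count integers ≤ 3155 divisible by none of them.
By inclusion–exclusion: 3155 − ⌊3155/7⌋ − ⌊3155/11⌋ − ⌊3155/13⌋ + ⌊3155/77⌋ + ⌊3155/91⌋ + ⌊3155/143⌋ − ⌊3155/1001⌋ = 2270.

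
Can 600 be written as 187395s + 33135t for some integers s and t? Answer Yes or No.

By Bézout, 187395s + 33135t = 600 has integer solutions iff gcd(187395, 33135) | 600.
Euclid: 187395 = 5·33135 + 21720; 33135 = 1·21720 + 11415; 21720 = 1·11415 + 10305; 11415 = 1·10305 + 1110; 10305 = 9·1110 + 315; 1110 = 3·315 + 165; 315 = 1·165 + 150; 165 = 1·150 + 15; 150 = 10·15 + 0. gcd = 15; 600 mod 15 = 0. Yes.

Yes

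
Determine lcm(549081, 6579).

401378211

549081 = 3² · 13² · 19²; 6579 = 3² · 17 · 43
max exponents: 3² · 13² · 17 · 19² · 43 = 401378211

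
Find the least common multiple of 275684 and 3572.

275684 = 2² · 41³; 3572 = 2² · 19 · 47
max exponents: 2² · 19 · 41³ · 47 = 246185812

246185812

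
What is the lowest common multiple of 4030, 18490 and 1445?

2153474830

4030 = 2 · 5 · 13 · 31; 18490 = 2 · 5 · 43²; 1445 = 5 · 17²
lcm takes max exponent of each prime: 2 · 5 · 13 · 17² · 31 · 43² = 2153474830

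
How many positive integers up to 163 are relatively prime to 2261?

125

Prime factors of 2261: 7, 17, 19. Count integers ≤ 163 divisible by none of them.
By inclusion–exclusion: 163 − ⌊163/7⌋ − ⌊163/17⌋ − ⌊163/19⌋ + ⌊163/119⌋ + ⌊163/133⌋ + ⌊163/323⌋ − ⌊163/2261⌋ = 125.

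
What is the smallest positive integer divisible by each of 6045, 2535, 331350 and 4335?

lcm(6045, 2535) = 6045·2535/gcd = 15324075/195 = 78585
lcm(78585, 331350) = 78585·331350/gcd = 26039139750/15 = 1735942650
lcm(1735942650, 4335) = 1735942650·4335/gcd = 7525311387750/15 = 501687425850

501687425850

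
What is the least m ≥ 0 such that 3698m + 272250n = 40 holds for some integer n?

Reduce mod 272250: 3698m ≡ 40 (mod 272250). With g = gcd(3698, 272250) = 2 dividing 40, divide through: 1849m ≡ 20 (mod 136125).
Since gcd(1849, 136125) = 1, m ≡ 20·(1849)⁻¹ ≡ 131855 (mod 136125). Smallest non-negative: 131855.

131855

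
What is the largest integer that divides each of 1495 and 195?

65

Euclid: 1495 = 7·195 + 130; 195 = 1·130 + 65; 130 = 2·65 + 0. Last nonzero remainder: 65.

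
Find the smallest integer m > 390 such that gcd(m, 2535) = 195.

gcd(m, 2535) = 195 forces 195 | m; write m = 195s. Then gcd(195s, 195·13) = 195·gcd(s, 13), so need gcd(s, 13) = 1.
195s > 390 gives s ≥ 3. The least s ≥ 3 coprime to 13 is 3, so m = 195·3 = 585.

585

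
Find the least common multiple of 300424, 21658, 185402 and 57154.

6112169240632

lcm(300424, 21658) = 300424·21658/gcd = 6506582992/34 = 191370088
lcm(191370088, 185402) = 191370088·185402/gcd = 35480397055376/238 = 149077298552
lcm(149077298552, 57154) = 149077298552·57154/gcd = 8520363921441008/1394 = 6112169240632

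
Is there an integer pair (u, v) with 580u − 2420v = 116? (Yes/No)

By Bézout, 580u − 2420v = 116 has integer solutions iff gcd(580, 2420) | 116.
Euclid: 2420 = 4·580 + 100; 580 = 5·100 + 80; 100 = 1·80 + 20; 80 = 4·20 + 0. gcd = 20; 116 mod 20 = 16. No.

No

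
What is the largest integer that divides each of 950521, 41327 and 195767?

143

950521 = 11 · 13 · 17² · 23; 41327 = 11 · 13 · 17²; 195767 = 11 · 13 · 37²
gcd takes min exponent of each prime: 11 · 13 = 143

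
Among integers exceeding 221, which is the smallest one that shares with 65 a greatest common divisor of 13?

234

Multiples of 13 above 221: 13·18, 13·19, … . Need the cofactor coprime to 65/13 = 5.
Checking s = 18, 19, … the first with gcd(s, 5) = 1 is s = 18, giving 234.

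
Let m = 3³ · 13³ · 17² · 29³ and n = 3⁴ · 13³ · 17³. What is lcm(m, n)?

21323369550249

max exponent per prime: 3⁴ · 13³ · 17³ · 29³ = 21323369550249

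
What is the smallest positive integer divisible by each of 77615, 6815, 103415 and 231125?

54700973858375

77615 = 5 · 19² · 43; 6815 = 5 · 29 · 47; 103415 = 5 · 13 · 37 · 43; 231125 = 5³ · 43²
lcm takes max exponent of each prime: 5³ · 13 · 19² · 29 · 37 · 43² · 47 = 54700973858375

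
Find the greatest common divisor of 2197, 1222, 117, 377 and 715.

gcd(2197, 1222): 2197 = 1·1222 + 975; 1222 = 1·975 + 247; 975 = 3·247 + 234; 247 = 1·234 + 13; 234 = 18·13 + 0 → 13
gcd(13, 117): 117 = 9·13 + 0 → 13
gcd(13, 377): 377 = 29·13 + 0 → 13
gcd(13, 715): 715 = 55·13 + 0 → 13

13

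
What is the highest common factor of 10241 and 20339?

Euclid: 20339 = 1·10241 + 10098; 10241 = 1·10098 + 143; 10098 = 70·143 + 88; 143 = 1·88 + 55; 88 = 1·55 + 33; 55 = 1·33 + 22; 33 = 1·22 + 11; 22 = 2·11 + 0. Last nonzero remainder: 11.

11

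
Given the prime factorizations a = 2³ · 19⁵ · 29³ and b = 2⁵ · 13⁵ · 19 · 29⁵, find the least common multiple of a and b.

max exponent per prime: 2⁵ · 13⁵ · 19⁵ · 29⁵ = 603426993856168065376

603426993856168065376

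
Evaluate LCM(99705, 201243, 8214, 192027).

37227139610430

99705 = 3 · 5 · 17² · 23; 201243 = 3 · 7² · 37²; 8214 = 2 · 3 · 37²; 192027 = 3 · 11² · 23²
lcm takes max exponent of each prime: 2 · 3 · 5 · 7² · 11² · 17² · 23² · 37² = 37227139610430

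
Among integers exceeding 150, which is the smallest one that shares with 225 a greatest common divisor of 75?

225 = 75·3. Any a with gcd(a, 225) = 75 is a multiple of 75, say 75s, with s coprime to 3.
Need s > 150/75, so s ≥ 3. First s ≥ 3 with gcd(s, 3) = 1 is s = 4. Thus a = 75·4 = 300.

300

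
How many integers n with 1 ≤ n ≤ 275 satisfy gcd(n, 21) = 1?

158

Prime factors of 21: 3, 7. Count integers ≤ 275 divisible by none of them.
By inclusion–exclusion: 275 − ⌊275/3⌋ − ⌊275/7⌋ + ⌊275/21⌋ = 158.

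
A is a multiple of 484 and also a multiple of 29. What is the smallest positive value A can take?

gcd first: 484 = 16·29 + 20; 29 = 1·20 + 9; 20 = 2·9 + 2; 9 = 4·2 + 1; 2 = 2·1 + 0 → gcd = 1
lcm = 484·29/gcd = 14036/1 = 14036

14036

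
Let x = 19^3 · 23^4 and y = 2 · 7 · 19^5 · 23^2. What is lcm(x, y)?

max exponent per prime: 2 · 7 · 19^5 · 23^4 = 9700796283626

9700796283626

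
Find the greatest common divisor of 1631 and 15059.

Euclid: 15059 = 9·1631 + 380; 1631 = 4·380 + 111; 380 = 3·111 + 47; 111 = 2·47 + 17; 47 = 2·17 + 13; 17 = 1·13 + 4; 13 = 3·4 + 1; 4 = 4·1 + 0. Last nonzero remainder: 1.

1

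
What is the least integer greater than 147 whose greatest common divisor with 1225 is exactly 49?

196

1225 = 49·25. Any m with gcd(m, 1225) = 49 is a multiple of 49, say 49s, with s coprime to 25.
Need s > 147/49, so s ≥ 4. First s ≥ 4 with gcd(s, 25) = 1 is s = 4. Thus m = 49·4 = 196.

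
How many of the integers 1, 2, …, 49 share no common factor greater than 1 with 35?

Prime factors of 35: 5, 7. Count integers ≤ 49 divisible by none of them.
By inclusion–exclusion: 49 − ⌊49/5⌋ − ⌊49/7⌋ + ⌊49/35⌋ = 34.

34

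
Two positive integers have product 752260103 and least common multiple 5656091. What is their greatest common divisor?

133

From gcd × lcm = ab: gcd = 752260103 / 5656091 = 133.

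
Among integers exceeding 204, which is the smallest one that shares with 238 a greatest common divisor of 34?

gcd(k, 238) = 34 forces 34 | k; write k = 34s. Then gcd(34s, 34·7) = 34·gcd(s, 7), so need gcd(s, 7) = 1.
34s > 204 gives s ≥ 7. The least s ≥ 7 coprime to 7 is 8, so k = 34·8 = 272.

272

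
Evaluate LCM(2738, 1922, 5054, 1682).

2738 = 2 · 37²; 1922 = 2 · 31²; 5054 = 2 · 7 · 19²; 1682 = 2 · 29²
lcm takes max exponent of each prime: 2 · 7 · 19² · 29² · 31² · 37² = 5591882912126

5591882912126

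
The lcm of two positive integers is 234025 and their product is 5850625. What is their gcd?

From gcd × lcm = ab: gcd = 5850625 / 234025 = 25.

25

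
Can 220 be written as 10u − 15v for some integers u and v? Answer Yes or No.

By Bézout, 10u − 15v = 220 has integer solutions iff gcd(10, 15) | 220.
Euclid: 15 = 1·10 + 5; 10 = 2·5 + 0. gcd = 5; 220 mod 5 = 0. Yes.

Yes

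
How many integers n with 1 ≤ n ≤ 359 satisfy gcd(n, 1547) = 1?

Prime factors of 1547: 7, 13, 17. Count integers ≤ 359 divisible by none of them.
By inclusion–exclusion: 359 − ⌊359/7⌋ − ⌊359/13⌋ − ⌊359/17⌋ + ⌊359/91⌋ + ⌊359/119⌋ + ⌊359/221⌋ − ⌊359/1547⌋ = 267.

267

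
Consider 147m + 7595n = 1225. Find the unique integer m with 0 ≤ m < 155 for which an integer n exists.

Reduce mod 7595: 147m ≡ 1225 (mod 7595). With g = gcd(147, 7595) = 49 dividing 1225, divide through: 3m ≡ 25 (mod 155).
Since gcd(3, 155) = 1, m ≡ 25·(3)⁻¹ ≡ 60 (mod 155). Smallest non-negative: 60.

60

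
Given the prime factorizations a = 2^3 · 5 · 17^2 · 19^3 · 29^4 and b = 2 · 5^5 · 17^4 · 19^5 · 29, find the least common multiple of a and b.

max exponent per prime: 2^3 · 5^5 · 17^4 · 19^5 · 29^4 = 3656753540442492475000

3656753540442492475000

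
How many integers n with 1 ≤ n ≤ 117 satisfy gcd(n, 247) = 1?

102

247 = 13·19. Inclusion–exclusion on these primes:
117 − ⌊117/13⌋ − ⌊117/19⌋ + ⌊117/247⌋ = 102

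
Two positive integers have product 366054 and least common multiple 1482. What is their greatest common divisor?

247

gcd·lcm = product, so gcd = 366054/1482 = 247.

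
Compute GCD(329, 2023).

329 = 7 · 47
2023 = 7 · 17²
Common: 7 = 7

7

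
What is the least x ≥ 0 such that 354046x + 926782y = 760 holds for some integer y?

Euclid: 926782 = 2·354046 + 218690; 354046 = 1·218690 + 135356; 218690 = 1·135356 + 83334; 135356 = 1·83334 + 52022; 83334 = 1·52022 + 31312; 52022 = 1·31312 + 20710; 31312 = 1·20710 + 10602; 20710 = 1·10602 + 10108; 10602 = 1·10108 + 494; 10108 = 20·494 + 228; 494 = 2·228 + 38; 228 = 6·38 + 0 → gcd = 38; 760 = 38·20.
Back-substitution yields 354046·(-3759) + 926782·(1436) = 38, so one solution is x = -3759·20 = -75180, y = 1436·20 = 28720.
Solutions in x differ by 926782/38 = 24389; the one in [0, 24389) is -75180 mod 24389 = 22376.

22376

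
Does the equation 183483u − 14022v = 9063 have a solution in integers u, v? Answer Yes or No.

Yes

gcd(183483, 14022): 183483 = 13·14022 + 1197; 14022 = 11·1197 + 855; 1197 = 1·855 + 342; 855 = 2·342 + 171; 342 = 2·171 + 0 → 171
171 divides 9063, so a solution exists.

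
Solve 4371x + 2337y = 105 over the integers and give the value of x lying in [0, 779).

447

gcd(4371, 2337) = 3 (Euclid: 4371 = 1·2337 + 2034; 2337 = 1·2034 + 303; 2034 = 6·303 + 216; 303 = 1·216 + 87; 216 = 2·87 + 42; 87 = 2·42 + 3; 42 = 14·3 + 0), and 3 | 105.
Extended Euclid: 4371·(-54) + 2337·(101) = 3. Scale by 35: x₀ = -1890.
General solution x = x₀ + 779t; reducing mod 779 gives x = 447 (and y = -836).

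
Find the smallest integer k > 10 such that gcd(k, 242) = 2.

12

242 = 2·121. Any k with gcd(k, 242) = 2 is a multiple of 2, say 2s, with s coprime to 121.
Need s > 10/2, so s ≥ 6. First s ≥ 6 with gcd(s, 121) = 1 is s = 6. Thus k = 2·6 = 12.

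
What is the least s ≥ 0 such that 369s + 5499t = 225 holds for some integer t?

552

Reduce mod 5499: 369s ≡ 225 (mod 5499). With g = gcd(369, 5499) = 9 dividing 225, divide through: 41s ≡ 25 (mod 611).
Since gcd(41, 611) = 1, s ≡ 25·(41)⁻¹ ≡ 552 (mod 611). Smallest non-negative: 552.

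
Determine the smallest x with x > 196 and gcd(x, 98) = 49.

245

98 = 49·2. Any x with gcd(x, 98) = 49 is a multiple of 49, say 49s, with s coprime to 2.
Need s > 196/49, so s ≥ 5. First s ≥ 5 with gcd(s, 2) = 1 is s = 5. Thus x = 49·5 = 245.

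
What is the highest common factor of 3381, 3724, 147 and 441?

49

gcd(3381, 3724): 3724 = 1·3381 + 343; 3381 = 9·343 + 294; 343 = 1·294 + 49; 294 = 6·49 + 0 → 49
gcd(49, 147): 147 = 3·49 + 0 → 49
gcd(49, 441): 441 = 9·49 + 0 → 49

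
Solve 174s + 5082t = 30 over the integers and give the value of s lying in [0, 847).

gcd(174, 5082) = 6 (Euclid: 5082 = 29·174 + 36; 174 = 4·36 + 30; 36 = 1·30 + 6; 30 = 5·6 + 0), and 6 | 30.
Extended Euclid: 174·(-146) + 5082·(5) = 6. Scale by 5: s₀ = -730.
General solution s = s₀ + 847k; reducing mod 847 gives s = 117 (and t = -4).

117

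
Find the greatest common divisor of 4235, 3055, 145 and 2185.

5

4235 = 5 · 7 · 11²; 3055 = 5 · 13 · 47; 145 = 5 · 29; 2185 = 5 · 19 · 23
gcd takes min exponent of each prime: 5 = 5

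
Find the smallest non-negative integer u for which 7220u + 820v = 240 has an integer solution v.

Euclid: 7220 = 8·820 + 660; 820 = 1·660 + 160; 660 = 4·160 + 20; 160 = 8·20 + 0 → gcd = 20; 240 = 20·12.
Back-substitution yields 7220·(5) + 820·(-44) = 20, so one solution is u = 5·12 = 60, v = -44·12 = -528.
Solutions in u differ by 820/20 = 41; the one in [0, 41) is 60 mod 41 = 19.

19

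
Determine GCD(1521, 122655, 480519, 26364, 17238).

39

gcd(1521, 122655): 122655 = 80·1521 + 975; 1521 = 1·975 + 546; 975 = 1·546 + 429; 546 = 1·429 + 117; 429 = 3·117 + 78; 117 = 1·78 + 39; 78 = 2·39 + 0 → 39
gcd(39, 480519): 480519 = 12321·39 + 0 → 39
gcd(39, 26364): 26364 = 676·39 + 0 → 39
gcd(39, 17238): 17238 = 442·39 + 0 → 39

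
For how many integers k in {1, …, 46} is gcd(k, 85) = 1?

Prime factors of 85: 5, 17. Count integers ≤ 46 divisible by none of them.
By inclusion–exclusion: 46 − ⌊46/5⌋ − ⌊46/17⌋ + ⌊46/85⌋ = 35.

35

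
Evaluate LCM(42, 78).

546

42 = 2 · 3 · 7; 78 = 2 · 3 · 13
max exponents: 2 · 3 · 7 · 13 = 546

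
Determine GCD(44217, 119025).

Euclid: 119025 = 2·44217 + 30591; 44217 = 1·30591 + 13626; 30591 = 2·13626 + 3339; 13626 = 4·3339 + 270; 3339 = 12·270 + 99; 270 = 2·99 + 72; 99 = 1·72 + 27; 72 = 2·27 + 18; 27 = 1·18 + 9; 18 = 2·9 + 0. Last nonzero remainder: 9.

9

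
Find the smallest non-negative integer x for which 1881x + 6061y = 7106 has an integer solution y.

7

Euclid: 6061 = 3·1881 + 418; 1881 = 4·418 + 209; 418 = 2·209 + 0 → gcd = 209; 7106 = 209·34.
Back-substitution yields 1881·(13) + 6061·(-4) = 209, so one solution is x = 13·34 = 442, y = -4·34 = -136.
Solutions in x differ by 6061/209 = 29; the one in [0, 29) is 442 mod 29 = 7.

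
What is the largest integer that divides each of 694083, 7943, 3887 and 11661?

694083 = 3 · 13² · 37²; 7943 = 13² · 47; 3887 = 13² · 23; 11661 = 3 · 13² · 23
gcd takes min exponent of each prime: 13² = 169

169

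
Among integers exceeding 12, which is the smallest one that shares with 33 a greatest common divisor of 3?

15

gcd(k, 33) = 3 forces 3 | k; write k = 3s. Then gcd(3s, 3·11) = 3·gcd(s, 11), so need gcd(s, 11) = 1.
3s > 12 gives s ≥ 5. The least s ≥ 5 coprime to 11 is 5, so k = 3·5 = 15.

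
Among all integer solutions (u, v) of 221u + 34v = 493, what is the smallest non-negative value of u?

gcd(221, 34) = 17 (Euclid: 221 = 6·34 + 17; 34 = 2·17 + 0), and 17 | 493.
Extended Euclid: 221·(1) + 34·(-6) = 17. Scale by 29: u₀ = 29.
General solution u = u₀ + 2t; reducing mod 2 gives u = 1 (and v = 8).

1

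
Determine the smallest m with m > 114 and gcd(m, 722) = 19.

133

Multiples of 19 above 114: 19·7, 19·8, … . Need the cofactor coprime to 722/19 = 38.
Checking s = 7, 8, … the first with gcd(s, 38) = 1 is s = 7, giving 133.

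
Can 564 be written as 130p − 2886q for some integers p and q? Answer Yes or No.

No

gcd(130, 2886): 2886 = 22·130 + 26; 130 = 5·26 + 0 → 26
26 does not divide 564, so a solution does not exist.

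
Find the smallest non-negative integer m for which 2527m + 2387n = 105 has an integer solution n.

Euclid: 2527 = 1·2387 + 140; 2387 = 17·140 + 7; 140 = 20·7 + 0 → gcd = 7; 105 = 7·15.
Back-substitution yields 2527·(-17) + 2387·(18) = 7, so one solution is m = -17·15 = -255, n = 18·15 = 270.
Solutions in m differ by 2387/7 = 341; the one in [0, 341) is -255 mod 341 = 86.

86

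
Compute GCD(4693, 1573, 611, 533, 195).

4693 = 13 · 19²; 1573 = 11² · 13; 611 = 13 · 47; 533 = 13 · 41; 195 = 3 · 5 · 13
gcd takes min exponent of each prime: 13 = 13

13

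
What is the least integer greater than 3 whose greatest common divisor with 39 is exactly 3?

6

39 = 3·13. Any t with gcd(t, 39) = 3 is a multiple of 3, say 3s, with s coprime to 13.
Need s > 3/3, so s ≥ 2. First s ≥ 2 with gcd(s, 13) = 1 is s = 2. Thus t = 3·2 = 6.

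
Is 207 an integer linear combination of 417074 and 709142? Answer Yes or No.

gcd(417074, 709142): 709142 = 1·417074 + 292068; 417074 = 1·292068 + 125006; 292068 = 2·125006 + 42056; 125006 = 2·42056 + 40894; 42056 = 1·40894 + 1162; 40894 = 35·1162 + 224; 1162 = 5·224 + 42; 224 = 5·42 + 14; 42 = 3·14 + 0 → 14
14 does not divide 207, so a solution does not exist.

No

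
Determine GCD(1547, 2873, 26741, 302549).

221

gcd(1547, 2873): 2873 = 1·1547 + 1326; 1547 = 1·1326 + 221; 1326 = 6·221 + 0 → 221
gcd(221, 26741): 26741 = 121·221 + 0 → 221
gcd(221, 302549): 302549 = 1369·221 + 0 → 221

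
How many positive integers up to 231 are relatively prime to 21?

21 = 3·7. Inclusion–exclusion on these primes:
231 − ⌊231/3⌋ − ⌊231/7⌋ + ⌊231/21⌋ = 132

132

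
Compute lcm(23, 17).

391

23 = 23; 17 = 17
max exponents: 17 · 23 = 391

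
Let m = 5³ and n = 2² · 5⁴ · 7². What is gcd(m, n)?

min exponent per shared prime: 5³ = 125

125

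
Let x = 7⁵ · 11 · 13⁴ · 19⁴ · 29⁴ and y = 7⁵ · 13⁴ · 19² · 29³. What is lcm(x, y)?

486701505755037970397

max exponent per prime: 7⁵ · 11 · 13⁴ · 19⁴ · 29⁴ = 486701505755037970397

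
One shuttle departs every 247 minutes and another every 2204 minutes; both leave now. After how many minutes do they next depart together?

28652

gcd first: 2204 = 8·247 + 228; 247 = 1·228 + 19; 228 = 12·19 + 0 → gcd = 19
lcm = 247·2204/gcd = 544388/19 = 28652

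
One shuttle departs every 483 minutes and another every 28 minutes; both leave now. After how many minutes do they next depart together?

1932

483 = 3 · 7 · 23; 28 = 2² · 7
max exponents: 2² · 3 · 7 · 23 = 1932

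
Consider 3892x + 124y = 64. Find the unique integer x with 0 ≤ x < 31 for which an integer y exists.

22

Reduce mod 124: 3892x ≡ 64 (mod 124). With g = gcd(3892, 124) = 4 dividing 64, divide through: 973x ≡ 16 (mod 31).
Since gcd(973, 31) = 1, x ≡ 16·(973)⁻¹ ≡ 22 (mod 31). Smallest non-negative: 22.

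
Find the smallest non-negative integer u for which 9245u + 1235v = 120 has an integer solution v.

99

gcd(9245, 1235) = 5 (Euclid: 9245 = 7·1235 + 600; 1235 = 2·600 + 35; 600 = 17·35 + 5; 35 = 7·5 + 0), and 5 | 120.
Extended Euclid: 9245·(35) + 1235·(-262) = 5. Scale by 24: u₀ = 840.
General solution u = u₀ + 247t; reducing mod 247 gives u = 99 (and v = -741).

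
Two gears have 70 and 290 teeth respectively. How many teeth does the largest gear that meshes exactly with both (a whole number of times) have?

Euclid: 290 = 4·70 + 10; 70 = 7·10 + 0. Last nonzero remainder: 10.

10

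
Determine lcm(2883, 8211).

7890771

2883 = 3 · 31²; 8211 = 3 · 7 · 17 · 23
max exponents: 3 · 7 · 17 · 23 · 31² = 7890771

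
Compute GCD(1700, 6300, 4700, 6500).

1700 = 2² · 5² · 17; 6300 = 2² · 3² · 5² · 7; 4700 = 2² · 5² · 47; 6500 = 2² · 5³ · 13
gcd takes min exponent of each prime: 2² · 5² = 100

100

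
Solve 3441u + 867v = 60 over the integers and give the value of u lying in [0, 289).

62

Reduce mod 867: 3441u ≡ 60 (mod 867). With g = gcd(3441, 867) = 3 dividing 60, divide through: 1147u ≡ 20 (mod 289).
Since gcd(1147, 289) = 1, u ≡ 20·(1147)⁻¹ ≡ 62 (mod 289). Smallest non-negative: 62.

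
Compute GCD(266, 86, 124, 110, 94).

2

gcd(266, 86): 266 = 3·86 + 8; 86 = 10·8 + 6; 8 = 1·6 + 2; 6 = 3·2 + 0 → 2
gcd(2, 124): 124 = 62·2 + 0 → 2
gcd(2, 110): 110 = 55·2 + 0 → 2
gcd(2, 94): 94 = 47·2 + 0 → 2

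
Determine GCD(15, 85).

Euclid: 85 = 5·15 + 10; 15 = 1·10 + 5; 10 = 2·5 + 0. Last nonzero remainder: 5.

5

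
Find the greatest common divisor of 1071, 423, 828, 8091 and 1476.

9

gcd(1071, 423): 1071 = 2·423 + 225; 423 = 1·225 + 198; 225 = 1·198 + 27; 198 = 7·27 + 9; 27 = 3·9 + 0 → 9
gcd(9, 828): 828 = 92·9 + 0 → 9
gcd(9, 8091): 8091 = 899·9 + 0 → 9
gcd(9, 1476): 1476 = 164·9 + 0 → 9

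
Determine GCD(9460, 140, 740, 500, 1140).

9460 = 2² · 5 · 11 · 43; 140 = 2² · 5 · 7; 740 = 2² · 5 · 37; 500 = 2² · 5³; 1140 = 2² · 3 · 5 · 19
gcd takes min exponent of each prime: 2² · 5 = 20

20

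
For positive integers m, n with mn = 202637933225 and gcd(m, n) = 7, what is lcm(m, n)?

For any two positive integers, gcd × lcm equals their product. Hence lcm = 202637933225 / 7 = 28948276175.

28948276175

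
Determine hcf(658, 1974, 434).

gcd(658, 1974): 1974 = 3·658 + 0 → 658
gcd(658, 434): 658 = 1·434 + 224; 434 = 1·224 + 210; 224 = 1·210 + 14; 210 = 15·14 + 0 → 14

14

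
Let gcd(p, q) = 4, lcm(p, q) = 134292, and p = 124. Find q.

Using pq = gcd(p,q)·lcm(p,q) = 4·134292 = 537168, we get q = 537168/124 = 4332.

4332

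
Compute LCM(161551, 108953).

4684979

gcd first: 161551 = 1·108953 + 52598; 108953 = 2·52598 + 3757; 52598 = 14·3757 + 0 → gcd = 3757
lcm = 161551·108953/gcd = 17601466103/3757 = 4684979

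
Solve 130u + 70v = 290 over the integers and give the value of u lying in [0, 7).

Reduce mod 70: 130u ≡ 290 (mod 70). With g = gcd(130, 70) = 10 dividing 290, divide through: 13u ≡ 29 (mod 7).
Since gcd(13, 7) = 1, u ≡ 29·(13)⁻¹ ≡ 6 (mod 7). Smallest non-negative: 6.

6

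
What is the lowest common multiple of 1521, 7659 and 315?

45302985

1521 = 3² · 13²; 7659 = 3² · 23 · 37; 315 = 3² · 5 · 7
lcm takes max exponent of each prime: 3² · 5 · 7 · 13² · 23 · 37 = 45302985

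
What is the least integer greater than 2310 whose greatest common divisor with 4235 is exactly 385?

4235 = 385·11. Any m with gcd(m, 4235) = 385 is a multiple of 385, say 385s, with s coprime to 11.
Need s > 2310/385, so s ≥ 7. First s ≥ 7 with gcd(s, 11) = 1 is s = 7. Thus m = 385·7 = 2695.

2695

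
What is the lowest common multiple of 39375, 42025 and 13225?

35014179375

lcm(39375, 42025) = 39375·42025/gcd = 1654734375/25 = 66189375
lcm(66189375, 13225) = 66189375·13225/gcd = 875354484375/25 = 35014179375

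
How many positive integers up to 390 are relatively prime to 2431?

308

2431 = 11·13·17. Inclusion–exclusion on these primes:
390 − ⌊390/11⌋ − ⌊390/13⌋ − ⌊390/17⌋ + ⌊390/143⌋ + ⌊390/187⌋ + ⌊390/221⌋ − ⌊390/2431⌋ = 308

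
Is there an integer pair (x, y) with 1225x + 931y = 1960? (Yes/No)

gcd(1225, 931): 1225 = 1·931 + 294; 931 = 3·294 + 49; 294 = 6·49 + 0 → 49
49 divides 1960, so a solution exists.

Yes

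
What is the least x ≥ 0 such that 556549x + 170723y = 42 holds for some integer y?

gcd(556549, 170723) = 7 (Euclid: 556549 = 3·170723 + 44380; 170723 = 3·44380 + 37583; 44380 = 1·37583 + 6797; 37583 = 5·6797 + 3598; 6797 = 1·3598 + 3199; 3598 = 1·3199 + 399; 3199 = 8·399 + 7; 399 = 57·7 + 0), and 7 | 42.
Extended Euclid: 556549·(427) + 170723·(-1392) = 7. Scale by 6: x₀ = 2562.
General solution x = x₀ + 24389t; reducing mod 24389 gives x = 2562 (and y = -8352).

2562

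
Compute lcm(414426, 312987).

gcd first: 414426 = 1·312987 + 101439; 312987 = 3·101439 + 8670; 101439 = 11·8670 + 6069; 8670 = 1·6069 + 2601; 6069 = 2·2601 + 867; 2601 = 3·867 + 0 → gcd = 867
lcm = 414426·312987/gcd = 129709950462/867 = 149607786

149607786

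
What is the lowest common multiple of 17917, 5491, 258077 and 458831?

143342933879

17917 = 19 · 23 · 41; 5491 = 17² · 19; 258077 = 17² · 19 · 47; 458831 = 19² · 31 · 41
lcm takes max exponent of each prime: 17² · 19² · 23 · 31 · 41 · 47 = 143342933879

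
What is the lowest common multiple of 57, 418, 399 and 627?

8778

57 = 3 · 19; 418 = 2 · 11 · 19; 399 = 3 · 7 · 19; 627 = 3 · 11 · 19
lcm takes max exponent of each prime: 2 · 3 · 7 · 11 · 19 = 8778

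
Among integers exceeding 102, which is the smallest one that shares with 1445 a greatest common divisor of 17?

gcd(x, 1445) = 17 forces 17 | x; write x = 17s. Then gcd(17s, 17·85) = 17·gcd(s, 85), so need gcd(s, 85) = 1.
17s > 102 gives s ≥ 7. The least s ≥ 7 coprime to 85 is 7, so x = 17·7 = 119.

119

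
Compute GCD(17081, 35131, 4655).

19

gcd(17081, 35131): 35131 = 2·17081 + 969; 17081 = 17·969 + 608; 969 = 1·608 + 361; 608 = 1·361 + 247; 361 = 1·247 + 114; 247 = 2·114 + 19; 114 = 6·19 + 0 → 19
gcd(19, 4655): 4655 = 245·19 + 0 → 19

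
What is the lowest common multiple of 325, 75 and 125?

4875

lcm(325, 75) = 325·75/gcd = 24375/25 = 975
lcm(975, 125) = 975·125/gcd = 121875/25 = 4875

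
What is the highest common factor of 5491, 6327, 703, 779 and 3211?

19

5491 = 17² · 19; 6327 = 3² · 19 · 37; 703 = 19 · 37; 779 = 19 · 41; 3211 = 13² · 19
gcd takes min exponent of each prime: 19 = 19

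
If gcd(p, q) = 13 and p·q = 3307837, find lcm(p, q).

Since gcd(p,q)·lcm(p,q) = pq, lcm = 3307837/13 = 254449.

254449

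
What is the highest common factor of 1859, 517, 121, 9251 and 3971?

11

gcd(1859, 517): 1859 = 3·517 + 308; 517 = 1·308 + 209; 308 = 1·209 + 99; 209 = 2·99 + 11; 99 = 9·11 + 0 → 11
gcd(11, 121): 121 = 11·11 + 0 → 11
gcd(11, 9251): 9251 = 841·11 + 0 → 11
gcd(11, 3971): 3971 = 361·11 + 0 → 11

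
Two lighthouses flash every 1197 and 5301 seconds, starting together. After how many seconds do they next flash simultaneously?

37107

gcd first: 5301 = 4·1197 + 513; 1197 = 2·513 + 171; 513 = 3·171 + 0 → gcd = 171
lcm = 1197·5301/gcd = 6345297/171 = 37107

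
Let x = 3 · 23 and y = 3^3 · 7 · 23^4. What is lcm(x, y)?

52889949

max exponent per prime: 3^3 · 7 · 23^4 = 52889949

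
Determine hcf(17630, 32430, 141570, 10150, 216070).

gcd(17630, 32430): 32430 = 1·17630 + 14800; 17630 = 1·14800 + 2830; 14800 = 5·2830 + 650; 2830 = 4·650 + 230; 650 = 2·230 + 190; 230 = 1·190 + 40; 190 = 4·40 + 30; 40 = 1·30 + 10; 30 = 3·10 + 0 → 10
gcd(10, 141570): 141570 = 14157·10 + 0 → 10
gcd(10, 10150): 10150 = 1015·10 + 0 → 10
gcd(10, 216070): 216070 = 21607·10 + 0 → 10

10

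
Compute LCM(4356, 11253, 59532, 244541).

11189217996

4356 = 2² · 3² · 11²; 11253 = 3 · 11² · 31; 59532 = 2² · 3 · 11² · 41; 244541 = 11² · 43 · 47
lcm takes max exponent of each prime: 2² · 3² · 11² · 31 · 41 · 43 · 47 = 11189217996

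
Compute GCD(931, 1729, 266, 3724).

133

gcd(931, 1729): 1729 = 1·931 + 798; 931 = 1·798 + 133; 798 = 6·133 + 0 → 133
gcd(133, 266): 266 = 2·133 + 0 → 133
gcd(133, 3724): 3724 = 28·133 + 0 → 133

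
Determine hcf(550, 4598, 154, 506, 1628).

gcd(550, 4598): 4598 = 8·550 + 198; 550 = 2·198 + 154; 198 = 1·154 + 44; 154 = 3·44 + 22; 44 = 2·22 + 0 → 22
gcd(22, 154): 154 = 7·22 + 0 → 22
gcd(22, 506): 506 = 23·22 + 0 → 22
gcd(22, 1628): 1628 = 74·22 + 0 → 22

22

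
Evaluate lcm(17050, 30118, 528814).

561058433650

17050 = 2 · 5² · 11 · 31; 30118 = 2 · 11 · 37²; 528814 = 2 · 11 · 13 · 43²
lcm takes max exponent of each prime: 2 · 5² · 11 · 13 · 31 · 37² · 43² = 561058433650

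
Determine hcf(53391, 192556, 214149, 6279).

13

gcd(53391, 192556): 192556 = 3·53391 + 32383; 53391 = 1·32383 + 21008; 32383 = 1·21008 + 11375; 21008 = 1·11375 + 9633; 11375 = 1·9633 + 1742; 9633 = 5·1742 + 923; 1742 = 1·923 + 819; 923 = 1·819 + 104; 819 = 7·104 + 91; 104 = 1·91 + 13; 91 = 7·13 + 0 → 13
gcd(13, 214149): 214149 = 16473·13 + 0 → 13
gcd(13, 6279): 6279 = 483·13 + 0 → 13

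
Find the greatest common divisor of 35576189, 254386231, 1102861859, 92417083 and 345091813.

gcd(35576189, 254386231): 254386231 = 7·35576189 + 5352908; 35576189 = 6·5352908 + 3458741; 5352908 = 1·3458741 + 1894167; 3458741 = 1·1894167 + 1564574; 1894167 = 1·1564574 + 329593; 1564574 = 4·329593 + 246202; 329593 = 1·246202 + 83391; 246202 = 2·83391 + 79420; 83391 = 1·79420 + 3971; 79420 = 20·3971 + 0 → 3971
gcd(3971, 1102861859): 1102861859 = 277729·3971 + 0 → 3971
gcd(3971, 92417083): 92417083 = 23273·3971 + 0 → 3971
gcd(3971, 345091813): 345091813 = 86903·3971 + 0 → 3971

3971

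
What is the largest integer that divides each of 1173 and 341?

Euclid: 1173 = 3·341 + 150; 341 = 2·150 + 41; 150 = 3·41 + 27; 41 = 1·27 + 14; 27 = 1·14 + 13; 14 = 1·13 + 1; 13 = 13·1 + 0. Last nonzero remainder: 1.

1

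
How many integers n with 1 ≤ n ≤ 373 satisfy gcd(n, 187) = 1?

320

187 = 11·17. Inclusion–exclusion on these primes:
373 − ⌊373/11⌋ − ⌊373/17⌋ + ⌊373/187⌋ = 320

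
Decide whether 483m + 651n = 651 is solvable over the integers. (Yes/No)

Yes

By Bézout, 483m + 651n = 651 has integer solutions iff gcd(483, 651) | 651.
Euclid: 651 = 1·483 + 168; 483 = 2·168 + 147; 168 = 1·147 + 21; 147 = 7·21 + 0. gcd = 21; 651 mod 21 = 0. Yes.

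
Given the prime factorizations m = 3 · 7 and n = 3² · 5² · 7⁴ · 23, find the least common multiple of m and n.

12425175

max exponent per prime: 3² · 5² · 7⁴ · 23 = 12425175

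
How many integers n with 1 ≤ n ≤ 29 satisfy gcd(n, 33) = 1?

18

33 = 3·11. Inclusion–exclusion on these primes:
29 − ⌊29/3⌋ − ⌊29/11⌋ + ⌊29/33⌋ = 18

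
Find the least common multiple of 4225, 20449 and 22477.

4225 = 5² · 13²; 20449 = 11² · 13²; 22477 = 7 · 13² · 19
lcm takes max exponent of each prime: 5² · 7 · 11² · 13² · 19 = 67992925

67992925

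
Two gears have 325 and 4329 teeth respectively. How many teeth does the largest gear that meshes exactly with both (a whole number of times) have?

13

325 = 5² · 13
4329 = 3² · 13 · 37
Common: 13 = 13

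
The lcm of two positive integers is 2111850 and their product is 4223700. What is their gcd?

2

From gcd × lcm = mn: gcd = 4223700 / 2111850 = 2.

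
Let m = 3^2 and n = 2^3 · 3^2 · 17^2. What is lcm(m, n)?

20808

max exponent per prime: 2^3 · 3^2 · 17^2 = 20808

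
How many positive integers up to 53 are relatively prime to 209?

Prime factors of 209: 11, 19. Count integers ≤ 53 divisible by none of them.
By inclusion–exclusion: 53 − ⌊53/11⌋ − ⌊53/19⌋ + ⌊53/209⌋ = 47.

47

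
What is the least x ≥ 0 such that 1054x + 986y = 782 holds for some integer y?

26

gcd(1054, 986) = 34 (Euclid: 1054 = 1·986 + 68; 986 = 14·68 + 34; 68 = 2·34 + 0), and 34 | 782.
Extended Euclid: 1054·(-14) + 986·(15) = 34. Scale by 23: x₀ = -322.
General solution x = x₀ + 29t; reducing mod 29 gives x = 26 (and y = -27).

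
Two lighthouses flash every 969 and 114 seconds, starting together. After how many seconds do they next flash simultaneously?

gcd first: 969 = 8·114 + 57; 114 = 2·57 + 0 → gcd = 57
lcm = 969·114/gcd = 110466/57 = 1938

1938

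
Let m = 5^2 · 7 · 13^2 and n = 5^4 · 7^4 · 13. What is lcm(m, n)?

253605625

max exponent per prime: 5^4 · 7^4 · 13^2 = 253605625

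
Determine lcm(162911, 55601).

1294002073

162911 = 7 · 17 · 37²; 55601 = 7 · 13² · 47
max exponents: 7 · 13² · 17 · 37² · 47 = 1294002073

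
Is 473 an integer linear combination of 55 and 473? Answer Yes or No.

gcd(55, 473): 473 = 8·55 + 33; 55 = 1·33 + 22; 33 = 1·22 + 11; 22 = 2·11 + 0 → 11
11 divides 473, so a solution exists.

Yes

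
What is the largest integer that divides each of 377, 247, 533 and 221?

377 = 13 · 29; 247 = 13 · 19; 533 = 13 · 41; 221 = 13 · 17
gcd takes min exponent of each prime: 13 = 13

13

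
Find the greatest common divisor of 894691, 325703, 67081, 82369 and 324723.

49

gcd(894691, 325703): 894691 = 2·325703 + 243285; 325703 = 1·243285 + 82418; 243285 = 2·82418 + 78449; 82418 = 1·78449 + 3969; 78449 = 19·3969 + 3038; 3969 = 1·3038 + 931; 3038 = 3·931 + 245; 931 = 3·245 + 196; 245 = 1·196 + 49; 196 = 4·49 + 0 → 49
gcd(49, 67081): 67081 = 1369·49 + 0 → 49
gcd(49, 82369): 82369 = 1681·49 + 0 → 49
gcd(49, 324723): 324723 = 6627·49 + 0 → 49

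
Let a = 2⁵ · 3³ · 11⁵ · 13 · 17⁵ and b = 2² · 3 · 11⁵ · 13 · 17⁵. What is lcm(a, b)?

max exponent per prime: 2⁵ · 3³ · 11⁵ · 13 · 17⁵ = 2568414585189024

2568414585189024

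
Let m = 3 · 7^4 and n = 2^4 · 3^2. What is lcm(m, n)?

345744

max exponent per prime: 2^4 · 3^2 · 7^4 = 345744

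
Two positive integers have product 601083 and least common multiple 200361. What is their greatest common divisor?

3

gcd·lcm = product, so gcd = 601083/200361 = 3.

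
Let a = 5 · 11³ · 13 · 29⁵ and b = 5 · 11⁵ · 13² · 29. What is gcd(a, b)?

min exponent per shared prime: 5 · 11³ · 13 · 29 = 2508935

2508935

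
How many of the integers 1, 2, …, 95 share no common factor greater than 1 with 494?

41

494 = 2·13·19. Inclusion–exclusion on these primes:
95 − ⌊95/2⌋ − ⌊95/13⌋ − ⌊95/19⌋ + ⌊95/26⌋ + ⌊95/38⌋ + ⌊95/247⌋ − ⌊95/494⌋ = 41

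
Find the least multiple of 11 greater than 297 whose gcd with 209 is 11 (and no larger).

Multiples of 11 above 297: 11·28, 11·29, … . Need the cofactor coprime to 209/11 = 19.
Checking s = 28, 29, … the first with gcd(s, 19) = 1 is s = 28, giving 308.

308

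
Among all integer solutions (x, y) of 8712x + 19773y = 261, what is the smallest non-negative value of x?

488

Euclid: 19773 = 2·8712 + 2349; 8712 = 3·2349 + 1665; 2349 = 1·1665 + 684; 1665 = 2·684 + 297; 684 = 2·297 + 90; 297 = 3·90 + 27; 90 = 3·27 + 9; 27 = 3·9 + 0 → gcd = 9; 261 = 9·29.
Back-substitution yields 8712·(-665) + 19773·(293) = 9, so one solution is x = -665·29 = -19285, y = 293·29 = 8497.
Solutions in x differ by 19773/9 = 2197; the one in [0, 2197) is -19285 mod 2197 = 488.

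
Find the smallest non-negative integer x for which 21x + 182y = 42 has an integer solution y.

Euclid: 182 = 8·21 + 14; 21 = 1·14 + 7; 14 = 2·7 + 0 → gcd = 7; 42 = 7·6.
Back-substitution yields 21·(9) + 182·(-1) = 7, so one solution is x = 9·6 = 54, y = -1·6 = -6.
Solutions in x differ by 182/7 = 26; the one in [0, 26) is 54 mod 26 = 2.

2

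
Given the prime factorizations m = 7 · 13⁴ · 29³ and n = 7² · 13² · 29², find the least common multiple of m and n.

34132137221

max exponent per prime: 7² · 13⁴ · 29³ = 34132137221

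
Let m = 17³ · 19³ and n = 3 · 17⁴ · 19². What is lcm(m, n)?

1718611617

max exponent per prime: 3 · 17⁴ · 19³ = 1718611617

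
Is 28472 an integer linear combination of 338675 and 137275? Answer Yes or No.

By Bézout, 338675m − 137275n = 28472 has integer solutions iff gcd(338675, 137275) | 28472.
Euclid: 338675 = 2·137275 + 64125; 137275 = 2·64125 + 9025; 64125 = 7·9025 + 950; 9025 = 9·950 + 475; 950 = 2·475 + 0. gcd = 475; 28472 mod 475 = 447. No.

No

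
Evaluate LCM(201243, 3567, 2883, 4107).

229946087847

201243 = 3 · 7² · 37²; 3567 = 3 · 29 · 41; 2883 = 3 · 31²; 4107 = 3 · 37²
lcm takes max exponent of each prime: 3 · 7² · 29 · 31² · 37² · 41 = 229946087847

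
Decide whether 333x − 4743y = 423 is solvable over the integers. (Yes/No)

Yes

gcd(333, 4743): 4743 = 14·333 + 81; 333 = 4·81 + 9; 81 = 9·9 + 0 → 9
9 divides 423, so a solution exists.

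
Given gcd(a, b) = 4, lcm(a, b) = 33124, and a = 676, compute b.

Using ab = gcd(a,b)·lcm(a,b) = 4·33124 = 132496, we get b = 132496/676 = 196.

196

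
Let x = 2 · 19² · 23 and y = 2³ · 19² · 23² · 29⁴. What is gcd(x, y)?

min exponent per shared prime: 2 · 19² · 23 = 16606

16606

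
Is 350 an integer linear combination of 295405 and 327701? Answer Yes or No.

gcd(295405, 327701): 327701 = 1·295405 + 32296; 295405 = 9·32296 + 4741; 32296 = 6·4741 + 3850; 4741 = 1·3850 + 891; 3850 = 4·891 + 286; 891 = 3·286 + 33; 286 = 8·33 + 22; 33 = 1·22 + 11; 22 = 2·11 + 0 → 11
11 does not divide 350, so a solution does not exist.

No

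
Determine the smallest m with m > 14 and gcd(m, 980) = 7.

21

980 = 7·140. Any m with gcd(m, 980) = 7 is a multiple of 7, say 7s, with s coprime to 140.
Need s > 14/7, so s ≥ 3. First s ≥ 3 with gcd(s, 140) = 1 is s = 3. Thus m = 7·3 = 21.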